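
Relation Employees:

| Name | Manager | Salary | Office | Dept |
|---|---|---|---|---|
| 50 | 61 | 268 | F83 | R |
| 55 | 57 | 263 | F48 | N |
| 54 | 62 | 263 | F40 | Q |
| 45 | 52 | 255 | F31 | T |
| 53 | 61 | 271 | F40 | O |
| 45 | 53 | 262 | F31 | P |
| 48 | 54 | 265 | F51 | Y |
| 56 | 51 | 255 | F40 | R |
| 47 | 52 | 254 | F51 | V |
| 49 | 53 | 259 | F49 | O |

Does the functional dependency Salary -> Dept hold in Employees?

No

Salary=268: 1 row → Dept = R ✓
Salary=263: 2 rows → Dept takes values {N, Q} — violation
Salary=255: 2 rows → Dept takes values {T, R} — violation
Salary=271: 1 row → Dept = O ✓
Salary=262: 1 row → Dept = P ✓
Salary=265: 1 row → Dept = Y ✓
Salary=254: 1 row → Dept = V ✓
Salary=259: 1 row → Dept = O ✓
Two rows agree on Salary but differ on Dept, so Salary -> Dept does not hold.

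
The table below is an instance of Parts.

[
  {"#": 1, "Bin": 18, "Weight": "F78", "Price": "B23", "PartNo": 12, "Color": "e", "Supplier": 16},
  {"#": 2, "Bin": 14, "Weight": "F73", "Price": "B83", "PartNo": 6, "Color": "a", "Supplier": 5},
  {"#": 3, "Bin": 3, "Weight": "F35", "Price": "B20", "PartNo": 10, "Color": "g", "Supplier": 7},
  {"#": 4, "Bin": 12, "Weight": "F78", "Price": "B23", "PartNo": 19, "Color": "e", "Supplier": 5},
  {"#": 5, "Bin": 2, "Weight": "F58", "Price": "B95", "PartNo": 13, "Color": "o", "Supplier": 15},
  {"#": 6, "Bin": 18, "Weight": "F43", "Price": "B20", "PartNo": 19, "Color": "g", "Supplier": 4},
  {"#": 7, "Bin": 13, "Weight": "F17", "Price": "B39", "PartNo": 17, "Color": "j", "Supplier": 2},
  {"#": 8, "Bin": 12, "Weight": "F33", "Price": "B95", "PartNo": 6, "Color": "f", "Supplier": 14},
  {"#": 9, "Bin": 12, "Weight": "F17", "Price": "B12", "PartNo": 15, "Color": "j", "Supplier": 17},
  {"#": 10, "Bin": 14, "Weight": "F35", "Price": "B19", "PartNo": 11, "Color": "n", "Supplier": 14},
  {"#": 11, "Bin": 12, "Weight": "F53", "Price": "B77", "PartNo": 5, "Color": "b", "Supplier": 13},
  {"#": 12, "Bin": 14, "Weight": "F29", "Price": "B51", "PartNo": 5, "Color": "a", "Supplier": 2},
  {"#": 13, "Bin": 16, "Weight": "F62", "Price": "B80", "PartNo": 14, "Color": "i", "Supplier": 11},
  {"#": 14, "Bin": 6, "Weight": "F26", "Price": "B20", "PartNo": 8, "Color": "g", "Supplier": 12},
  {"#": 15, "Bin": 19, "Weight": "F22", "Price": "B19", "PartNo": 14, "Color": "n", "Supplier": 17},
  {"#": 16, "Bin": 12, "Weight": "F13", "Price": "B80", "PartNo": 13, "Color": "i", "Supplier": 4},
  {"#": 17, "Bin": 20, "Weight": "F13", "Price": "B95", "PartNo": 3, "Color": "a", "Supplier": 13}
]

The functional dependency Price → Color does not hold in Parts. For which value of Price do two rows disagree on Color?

B95

Price=B23: rows 1, 4 → Color = e, e ✓
Price=B83: row 2 → Color = a ✓
Price=B20: rows 3, 6, 14 → Color = g, g, g ✓
Price=B95: rows 5, 8, 17 → Color takes values {o, f, a} — violation
Price=B39: row 7 → Color = j ✓
Price=B12: row 9 → Color = j ✓
Price=B19: rows 10, 15 → Color = n, n ✓
Price=B77: row 11 → Color = b ✓
Price=B51: row 12 → Color = a ✓
Price=B80: rows 13, 16 → Color = i, i ✓
The only Price value with inconsistent Color is Price=B95.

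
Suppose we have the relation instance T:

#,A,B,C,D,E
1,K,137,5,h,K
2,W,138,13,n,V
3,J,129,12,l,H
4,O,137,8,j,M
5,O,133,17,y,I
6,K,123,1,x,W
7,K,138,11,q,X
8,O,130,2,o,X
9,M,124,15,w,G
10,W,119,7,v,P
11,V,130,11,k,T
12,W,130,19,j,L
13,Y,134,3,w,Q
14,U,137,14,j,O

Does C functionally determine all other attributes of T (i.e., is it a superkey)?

No

Rows 7 and 11 have the same C value C=11 but are distinct tuples, so C does not determine every attribute — not a superkey.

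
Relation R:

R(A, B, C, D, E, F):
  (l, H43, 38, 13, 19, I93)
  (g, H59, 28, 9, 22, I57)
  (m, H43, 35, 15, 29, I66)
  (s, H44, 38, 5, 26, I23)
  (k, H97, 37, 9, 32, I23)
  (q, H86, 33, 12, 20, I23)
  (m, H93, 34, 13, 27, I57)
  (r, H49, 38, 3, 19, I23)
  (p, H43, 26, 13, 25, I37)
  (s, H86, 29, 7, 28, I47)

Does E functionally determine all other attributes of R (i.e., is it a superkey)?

Two distinct rows share E=19, so E does not determine every attribute — not a superkey.

No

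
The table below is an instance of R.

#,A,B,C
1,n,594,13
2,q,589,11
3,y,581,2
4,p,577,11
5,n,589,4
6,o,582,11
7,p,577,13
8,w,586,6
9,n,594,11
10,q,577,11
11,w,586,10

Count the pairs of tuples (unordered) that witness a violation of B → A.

3

B=594: all 2 rows agree on A — 0 pairs.
B=589: violating pairs (2,5) — 1 pair.
B=577: violating pairs (4,10), (7,10) — 2 pairs.
B=586: all 2 rows agree on A — 0 pairs.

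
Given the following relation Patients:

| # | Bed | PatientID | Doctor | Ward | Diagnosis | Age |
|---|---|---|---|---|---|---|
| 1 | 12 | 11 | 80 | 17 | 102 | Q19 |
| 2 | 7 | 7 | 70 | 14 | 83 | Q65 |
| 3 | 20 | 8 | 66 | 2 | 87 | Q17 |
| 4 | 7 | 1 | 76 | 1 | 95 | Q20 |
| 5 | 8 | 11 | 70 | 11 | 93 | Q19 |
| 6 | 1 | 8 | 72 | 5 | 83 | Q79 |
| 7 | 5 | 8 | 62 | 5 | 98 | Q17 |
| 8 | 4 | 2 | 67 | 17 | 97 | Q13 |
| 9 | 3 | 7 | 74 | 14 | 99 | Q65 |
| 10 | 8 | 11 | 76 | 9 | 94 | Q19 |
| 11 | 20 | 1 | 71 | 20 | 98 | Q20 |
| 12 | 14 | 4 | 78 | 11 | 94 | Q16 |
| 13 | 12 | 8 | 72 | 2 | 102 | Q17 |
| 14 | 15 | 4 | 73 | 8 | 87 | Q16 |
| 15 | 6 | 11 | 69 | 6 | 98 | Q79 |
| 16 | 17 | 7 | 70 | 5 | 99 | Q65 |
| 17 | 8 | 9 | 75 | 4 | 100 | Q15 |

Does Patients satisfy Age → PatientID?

No

Age=Q19: rows 1, 5, 10 → PatientID = 11, 11, 11 ✓
Age=Q65: rows 2, 9, 16 → PatientID = 7, 7, 7 ✓
Age=Q17: rows 3, 7, 13 → PatientID = 8, 8, 8 ✓
Age=Q20: rows 4, 11 → PatientID = 1, 1 ✓
Age=Q79: rows 6, 15 → PatientID takes values {8, 11} — violation
Age=Q13: row 8 → PatientID = 2 ✓
Age=Q16: rows 12, 14 → PatientID = 4, 4 ✓
Age=Q15: row 17 → PatientID = 9 ✓
Two rows agree on Age but differ on PatientID, so Age → PatientID does not hold.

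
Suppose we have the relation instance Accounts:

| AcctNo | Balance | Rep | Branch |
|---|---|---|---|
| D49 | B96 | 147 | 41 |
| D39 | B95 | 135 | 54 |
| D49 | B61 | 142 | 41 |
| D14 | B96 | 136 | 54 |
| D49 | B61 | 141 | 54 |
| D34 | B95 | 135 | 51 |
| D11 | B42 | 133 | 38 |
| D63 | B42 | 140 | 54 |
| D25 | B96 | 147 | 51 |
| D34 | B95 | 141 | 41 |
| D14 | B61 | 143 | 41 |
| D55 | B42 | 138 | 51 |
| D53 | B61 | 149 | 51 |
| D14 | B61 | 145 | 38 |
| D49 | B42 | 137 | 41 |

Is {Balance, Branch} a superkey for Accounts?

Two distinct rows share (Balance=B61, Branch=41), so {Balance, Branch} does not determine every attribute — not a superkey.

No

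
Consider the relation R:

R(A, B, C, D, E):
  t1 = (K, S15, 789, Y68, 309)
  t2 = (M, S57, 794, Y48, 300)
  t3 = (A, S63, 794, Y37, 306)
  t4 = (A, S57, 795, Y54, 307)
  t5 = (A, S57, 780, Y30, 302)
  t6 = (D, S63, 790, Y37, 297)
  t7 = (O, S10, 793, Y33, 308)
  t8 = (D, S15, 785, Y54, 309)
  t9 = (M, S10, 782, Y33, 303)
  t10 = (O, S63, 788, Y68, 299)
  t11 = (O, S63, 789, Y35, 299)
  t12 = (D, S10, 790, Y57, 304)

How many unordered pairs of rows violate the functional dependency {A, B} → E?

(A=A, B=S57): violating pairs (4,5) — 1 pair.
(A=O, B=S63): all 2 rows agree on E — 0 pairs.

1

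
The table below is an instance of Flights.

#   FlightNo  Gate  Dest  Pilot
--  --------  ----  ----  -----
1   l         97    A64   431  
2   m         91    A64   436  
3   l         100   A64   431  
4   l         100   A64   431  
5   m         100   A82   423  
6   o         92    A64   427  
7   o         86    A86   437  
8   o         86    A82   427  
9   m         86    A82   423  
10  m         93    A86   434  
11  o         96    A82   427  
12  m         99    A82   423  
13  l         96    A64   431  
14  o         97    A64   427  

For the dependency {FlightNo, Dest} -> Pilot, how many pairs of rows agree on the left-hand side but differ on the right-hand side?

0

(FlightNo=l, Dest=A64): all 4 rows agree on Pilot — 0 pairs.
(FlightNo=m, Dest=A82): all 3 rows agree on Pilot — 0 pairs.
(FlightNo=o, Dest=A64): all 2 rows agree on Pilot — 0 pairs.
(FlightNo=o, Dest=A82): all 2 rows agree on Pilot — 0 pairs.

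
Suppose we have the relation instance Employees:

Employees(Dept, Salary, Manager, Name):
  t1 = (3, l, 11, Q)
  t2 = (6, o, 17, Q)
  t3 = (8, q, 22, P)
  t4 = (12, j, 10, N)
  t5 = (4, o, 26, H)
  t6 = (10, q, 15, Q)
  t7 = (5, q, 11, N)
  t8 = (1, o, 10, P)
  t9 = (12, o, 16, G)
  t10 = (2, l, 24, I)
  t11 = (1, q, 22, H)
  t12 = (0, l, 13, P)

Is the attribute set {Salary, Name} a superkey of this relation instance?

All 12 rows have distinct {Salary, Name} values, so {Salary, Name} → (all attributes) holds and {Salary, Name} is a superkey.

Yes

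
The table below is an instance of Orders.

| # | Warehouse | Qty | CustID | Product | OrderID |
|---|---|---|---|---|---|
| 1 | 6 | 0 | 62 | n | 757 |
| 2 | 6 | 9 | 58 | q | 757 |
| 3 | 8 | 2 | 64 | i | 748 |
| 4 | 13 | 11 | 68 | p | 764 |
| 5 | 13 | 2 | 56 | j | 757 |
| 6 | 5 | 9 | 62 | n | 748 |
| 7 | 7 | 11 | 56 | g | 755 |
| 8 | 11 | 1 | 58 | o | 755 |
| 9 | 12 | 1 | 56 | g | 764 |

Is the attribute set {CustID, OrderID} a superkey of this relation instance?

Yes

All 9 rows have distinct {CustID, OrderID} values, so {CustID, OrderID} → (all attributes) holds and {CustID, OrderID} is a superkey.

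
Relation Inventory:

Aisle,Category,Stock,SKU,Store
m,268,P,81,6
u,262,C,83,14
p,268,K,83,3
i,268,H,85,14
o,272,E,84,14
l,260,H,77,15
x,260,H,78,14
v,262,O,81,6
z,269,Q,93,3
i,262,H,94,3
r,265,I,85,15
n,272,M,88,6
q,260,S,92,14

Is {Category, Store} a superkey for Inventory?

Two distinct rows share (Category=260, Store=14), so {Category, Store} does not determine every attribute — not a superkey.

No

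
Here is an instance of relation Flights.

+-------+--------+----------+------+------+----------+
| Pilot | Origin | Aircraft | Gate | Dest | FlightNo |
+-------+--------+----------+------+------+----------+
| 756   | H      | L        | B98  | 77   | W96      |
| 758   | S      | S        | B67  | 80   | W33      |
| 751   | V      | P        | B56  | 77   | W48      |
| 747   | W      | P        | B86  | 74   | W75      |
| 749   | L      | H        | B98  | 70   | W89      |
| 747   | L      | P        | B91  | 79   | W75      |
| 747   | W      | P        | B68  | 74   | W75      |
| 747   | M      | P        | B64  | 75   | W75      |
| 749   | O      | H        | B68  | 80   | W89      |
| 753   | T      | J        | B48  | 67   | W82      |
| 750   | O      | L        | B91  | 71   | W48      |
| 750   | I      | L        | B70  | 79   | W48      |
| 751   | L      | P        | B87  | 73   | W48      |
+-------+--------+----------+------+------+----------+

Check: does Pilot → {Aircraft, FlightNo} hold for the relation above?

Yes

Pilot=756: 1 row → {Aircraft,FlightNo} = (L, W96) ✓
Pilot=758: 1 row → {Aircraft,FlightNo} = (S, W33) ✓
Pilot=751: 2 rows → {Aircraft,FlightNo} = (P, W48), (P, W48) ✓
Pilot=747: 4 rows → {Aircraft,FlightNo} = (P, W75), (P, W75), (P, W75), (P, W75) ✓
Pilot=749: 2 rows → {Aircraft,FlightNo} = (H, W89), (H, W89) ✓
Pilot=753: 1 row → {Aircraft,FlightNo} = (J, W82) ✓
Pilot=750: 2 rows → {Aircraft,FlightNo} = (L, W48), (L, W48) ✓
Every Pilot value is associated with a single {Aircraft, FlightNo} value, so Pilot → {Aircraft, FlightNo} holds.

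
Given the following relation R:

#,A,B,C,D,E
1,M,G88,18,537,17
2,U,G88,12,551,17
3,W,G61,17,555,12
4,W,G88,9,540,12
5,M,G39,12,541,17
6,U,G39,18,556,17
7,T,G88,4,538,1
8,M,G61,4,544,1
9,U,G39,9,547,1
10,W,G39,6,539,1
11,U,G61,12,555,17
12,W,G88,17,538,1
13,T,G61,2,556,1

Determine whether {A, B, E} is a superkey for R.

Yes

All 13 rows have distinct {A, B, E} values, so {A, B, E} → (all attributes) holds and {A, B, E} is a superkey.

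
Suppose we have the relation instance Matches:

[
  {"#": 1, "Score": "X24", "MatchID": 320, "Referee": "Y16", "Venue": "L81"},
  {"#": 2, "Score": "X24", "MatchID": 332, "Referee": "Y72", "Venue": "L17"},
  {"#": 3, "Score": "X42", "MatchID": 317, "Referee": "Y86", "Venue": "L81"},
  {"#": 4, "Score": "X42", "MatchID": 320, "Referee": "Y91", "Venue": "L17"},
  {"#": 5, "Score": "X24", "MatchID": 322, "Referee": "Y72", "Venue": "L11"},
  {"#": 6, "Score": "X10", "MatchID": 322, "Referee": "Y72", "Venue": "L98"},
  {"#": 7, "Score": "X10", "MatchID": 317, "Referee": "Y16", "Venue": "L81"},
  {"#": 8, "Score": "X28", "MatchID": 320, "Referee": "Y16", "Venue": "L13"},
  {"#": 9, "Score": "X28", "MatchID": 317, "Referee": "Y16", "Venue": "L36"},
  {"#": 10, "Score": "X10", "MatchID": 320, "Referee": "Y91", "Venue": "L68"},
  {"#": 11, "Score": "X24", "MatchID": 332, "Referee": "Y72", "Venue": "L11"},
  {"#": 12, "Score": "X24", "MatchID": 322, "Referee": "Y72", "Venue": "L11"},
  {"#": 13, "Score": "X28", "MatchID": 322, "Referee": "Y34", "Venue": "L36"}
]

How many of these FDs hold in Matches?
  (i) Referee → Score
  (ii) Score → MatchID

0

(i) Referee → Score: Referee=Y16: rows 1, 7, 8, 9 → Score takes values {X24, X10, X28} — violation; Referee=Y72: rows 2, 5, 6, 11, 12 → Score takes values {X24, X10} — violation; Referee=Y91: rows 4, 10 → Score takes values {X42, X10} — violation — fails.
(ii) Score → MatchID: Score=X24: rows 1, 2, 5, 11, 12 → MatchID takes values {320, 332, 322} — violation; Score=X42: rows 3, 4 → MatchID takes values {317, 320} — violation; Score=X10: rows 6, 7, 10 → MatchID takes values {322, 317, 320} — violation; Score=X28: rows 8, 9, 13 → MatchID takes values {320, 317, 322} — violation — fails.
None of the 2 dependencies hold.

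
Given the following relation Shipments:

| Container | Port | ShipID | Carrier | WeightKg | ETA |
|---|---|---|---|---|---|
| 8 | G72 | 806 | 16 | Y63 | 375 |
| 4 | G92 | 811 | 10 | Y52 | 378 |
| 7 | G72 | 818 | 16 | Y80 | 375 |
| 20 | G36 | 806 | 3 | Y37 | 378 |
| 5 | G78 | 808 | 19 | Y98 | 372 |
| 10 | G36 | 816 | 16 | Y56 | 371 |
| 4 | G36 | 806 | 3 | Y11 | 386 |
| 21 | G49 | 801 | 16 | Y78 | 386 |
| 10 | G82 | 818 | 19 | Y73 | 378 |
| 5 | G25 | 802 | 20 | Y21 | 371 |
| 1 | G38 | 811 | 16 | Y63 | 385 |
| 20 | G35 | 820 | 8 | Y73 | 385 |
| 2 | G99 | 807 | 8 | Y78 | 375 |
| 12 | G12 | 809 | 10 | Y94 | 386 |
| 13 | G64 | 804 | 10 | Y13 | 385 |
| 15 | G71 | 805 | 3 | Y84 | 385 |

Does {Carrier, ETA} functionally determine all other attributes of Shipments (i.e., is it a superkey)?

No

Two distinct rows share (Carrier=16, ETA=375), so {Carrier, ETA} does not determine every attribute — not a superkey.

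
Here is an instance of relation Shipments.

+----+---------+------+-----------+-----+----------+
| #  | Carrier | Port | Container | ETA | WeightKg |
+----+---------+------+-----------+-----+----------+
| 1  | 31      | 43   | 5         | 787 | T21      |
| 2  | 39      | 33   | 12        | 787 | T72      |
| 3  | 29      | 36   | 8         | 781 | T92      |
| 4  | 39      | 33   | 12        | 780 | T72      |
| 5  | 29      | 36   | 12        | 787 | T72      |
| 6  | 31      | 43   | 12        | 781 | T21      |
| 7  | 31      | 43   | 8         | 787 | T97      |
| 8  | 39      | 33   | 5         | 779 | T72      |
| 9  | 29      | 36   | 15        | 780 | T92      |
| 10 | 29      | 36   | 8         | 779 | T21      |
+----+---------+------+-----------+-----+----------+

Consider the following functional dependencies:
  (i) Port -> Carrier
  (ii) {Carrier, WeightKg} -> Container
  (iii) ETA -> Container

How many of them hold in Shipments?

1

(i) Port -> Carrier: every LHS value maps to a single RHS value — holds.
(ii) {Carrier, WeightKg} -> Container: (Carrier=31, WeightKg=T21): rows 1, 6 → Container takes values {5, 12} — violation; (Carrier=39, WeightKg=T72): rows 2, 4, 8 → Container takes values {12, 5} — violation; (Carrier=29, WeightKg=T92): rows 3, 9 → Container takes values {8, 15} — violation — fails.
(iii) ETA -> Container: ETA=787: rows 1, 2, 5, 7 → Container takes values {5, 12, 8} — violation; ETA=781: rows 3, 6 → Container takes values {8, 12} — violation; ETA=780: rows 4, 9 → Container takes values {12, 15} — violation; ETA=779: rows 8, 10 → Container takes values {5, 8} — violation — fails.
1 of the 3 dependencies holds.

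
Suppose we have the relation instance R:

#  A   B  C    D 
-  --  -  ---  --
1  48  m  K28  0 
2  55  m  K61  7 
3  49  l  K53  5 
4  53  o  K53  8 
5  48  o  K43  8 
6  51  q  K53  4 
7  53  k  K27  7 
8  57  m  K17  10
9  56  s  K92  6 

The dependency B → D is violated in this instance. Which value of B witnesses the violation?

B=m: rows 1, 2, 8 → D takes values {0, 7, 10} — violation
B=l: row 3 → D = 5 ✓
B=o: rows 4, 5 → D = 8, 8 ✓
B=q: row 6 → D = 4 ✓
B=k: row 7 → D = 7 ✓
B=s: row 9 → D = 6 ✓
The only B value with inconsistent D is B=m.

m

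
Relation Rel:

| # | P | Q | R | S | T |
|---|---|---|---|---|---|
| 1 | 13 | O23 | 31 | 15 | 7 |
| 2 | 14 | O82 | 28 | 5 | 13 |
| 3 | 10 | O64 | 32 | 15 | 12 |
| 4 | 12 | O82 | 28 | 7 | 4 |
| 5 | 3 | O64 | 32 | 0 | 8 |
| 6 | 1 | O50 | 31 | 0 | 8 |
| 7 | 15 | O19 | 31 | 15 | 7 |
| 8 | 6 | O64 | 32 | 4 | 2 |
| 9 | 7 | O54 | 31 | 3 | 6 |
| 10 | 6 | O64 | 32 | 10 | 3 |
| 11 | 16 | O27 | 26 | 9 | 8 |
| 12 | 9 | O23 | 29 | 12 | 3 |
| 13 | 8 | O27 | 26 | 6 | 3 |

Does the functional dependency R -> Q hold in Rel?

R=31: rows 1, 6, 7, 9 → Q takes values {O23, O50, O19, O54} — violation
R=28: rows 2, 4 → Q = O82, O82 ✓
R=32: rows 3, 5, 8, 10 → Q = O64, O64, O64, O64 ✓
R=26: rows 11, 13 → Q = O27, O27 ✓
R=29: row 12 → Q = O23 ✓
Two rows agree on R but differ on Q, so R -> Q does not hold.

No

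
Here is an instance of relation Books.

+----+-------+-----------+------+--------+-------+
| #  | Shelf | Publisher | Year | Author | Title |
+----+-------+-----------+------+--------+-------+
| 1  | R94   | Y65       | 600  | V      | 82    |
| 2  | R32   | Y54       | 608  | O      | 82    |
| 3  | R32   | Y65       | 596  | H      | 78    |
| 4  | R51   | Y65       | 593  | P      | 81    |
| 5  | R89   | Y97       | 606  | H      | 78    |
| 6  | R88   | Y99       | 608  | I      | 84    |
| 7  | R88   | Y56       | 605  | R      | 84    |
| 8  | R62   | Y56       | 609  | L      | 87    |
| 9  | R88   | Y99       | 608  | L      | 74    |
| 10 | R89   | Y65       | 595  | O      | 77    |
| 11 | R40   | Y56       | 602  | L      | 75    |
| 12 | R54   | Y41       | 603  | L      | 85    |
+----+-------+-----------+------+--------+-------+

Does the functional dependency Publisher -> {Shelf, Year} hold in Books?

Publisher=Y65: rows 1, 3, 4, 10 → {Shelf,Year} takes values {(R94, 600), (R32, 596), (R51, 593), (R89, 595)} — violation
Publisher=Y54: row 2 → {Shelf,Year} = (R32, 608) ✓
Publisher=Y97: row 5 → {Shelf,Year} = (R89, 606) ✓
Publisher=Y99: rows 6, 9 → {Shelf,Year} = (R88, 608), (R88, 608) ✓
Publisher=Y56: rows 7, 8, 11 → {Shelf,Year} takes values {(R88, 605), (R62, 609), (R40, 602)} — violation
Publisher=Y41: row 12 → {Shelf,Year} = (R54, 603) ✓
Two rows agree on Publisher but differ on {Shelf, Year}, so Publisher -> {Shelf, Year} does not hold.

No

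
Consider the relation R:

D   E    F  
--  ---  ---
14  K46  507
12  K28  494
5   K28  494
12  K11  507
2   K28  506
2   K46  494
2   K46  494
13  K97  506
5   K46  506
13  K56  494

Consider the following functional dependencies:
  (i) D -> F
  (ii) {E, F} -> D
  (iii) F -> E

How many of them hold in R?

0

(i) D -> F: D=12: 2 rows → F takes values {494, 507} — violation; D=5: 2 rows → F takes values {494, 506} — violation; D=2: 3 rows → F takes values {506, 494} — violation; D=13: 2 rows → F takes values {506, 494} — violation — fails.
(ii) {E, F} -> D: (E=K28, F=494): 2 rows → D takes values {12, 5} — violation — fails.
(iii) F -> E: F=507: 2 rows → E takes values {K46, K11} — violation; F=494: 5 rows → E takes values {K28, K46, K56} — violation; F=506: 3 rows → E takes values {K28, K97, K46} — violation — fails.
None of the 3 dependencies hold.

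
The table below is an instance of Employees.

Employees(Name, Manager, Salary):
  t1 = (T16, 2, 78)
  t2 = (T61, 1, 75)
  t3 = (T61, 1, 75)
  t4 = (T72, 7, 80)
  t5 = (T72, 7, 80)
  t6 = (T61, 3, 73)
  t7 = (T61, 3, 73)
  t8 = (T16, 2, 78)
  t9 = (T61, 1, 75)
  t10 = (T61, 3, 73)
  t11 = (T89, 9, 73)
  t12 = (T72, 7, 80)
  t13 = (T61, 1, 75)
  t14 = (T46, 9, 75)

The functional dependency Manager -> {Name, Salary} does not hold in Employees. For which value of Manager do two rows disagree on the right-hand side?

Manager=2: rows 1, 8 → {Name,Salary} = (T16, 78), (T16, 78) ✓
Manager=1: rows 2, 3, 9, 13 → {Name,Salary} = (T61, 75), (T61, 75), (T61, 75), (T61, 75) ✓
Manager=7: rows 4, 5, 12 → {Name,Salary} = (T72, 80), (T72, 80), (T72, 80) ✓
Manager=3: rows 6, 7, 10 → {Name,Salary} = (T61, 73), (T61, 73), (T61, 73) ✓
Manager=9: rows 11, 14 → {Name,Salary} takes values {(T89, 73), (T46, 75)} — violation
The only Manager value with inconsistent RHS is Manager=9.

9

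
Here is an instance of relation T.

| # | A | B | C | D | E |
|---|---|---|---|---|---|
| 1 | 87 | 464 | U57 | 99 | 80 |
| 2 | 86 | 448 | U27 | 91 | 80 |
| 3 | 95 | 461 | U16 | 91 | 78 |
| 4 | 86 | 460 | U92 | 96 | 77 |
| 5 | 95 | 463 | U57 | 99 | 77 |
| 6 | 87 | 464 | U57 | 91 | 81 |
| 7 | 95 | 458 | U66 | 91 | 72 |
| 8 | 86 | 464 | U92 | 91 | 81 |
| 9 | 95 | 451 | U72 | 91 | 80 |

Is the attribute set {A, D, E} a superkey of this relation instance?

All 9 rows have distinct {A, D, E} values, so {A, D, E} → (all attributes) holds and {A, D, E} is a superkey.

Yes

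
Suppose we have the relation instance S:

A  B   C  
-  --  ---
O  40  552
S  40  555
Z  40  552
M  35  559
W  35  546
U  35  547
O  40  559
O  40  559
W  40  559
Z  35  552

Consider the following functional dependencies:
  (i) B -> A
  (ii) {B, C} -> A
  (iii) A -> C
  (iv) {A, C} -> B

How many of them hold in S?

(i) B -> A: B=40: 6 rows → A takes values {O, S, Z, W} — violation; B=35: 4 rows → A takes values {M, W, U, Z} — violation — fails.
(ii) {B, C} -> A: (B=40, C=552): 2 rows → A takes values {O, Z} — violation; (B=40, C=559): 3 rows → A takes values {O, W} — violation — fails.
(iii) A -> C: A=O: 3 rows → C takes values {552, 559} — violation; A=W: 2 rows → C takes values {546, 559} — violation — fails.
(iv) {A, C} -> B: (A=Z, C=552): 2 rows → B takes values {40, 35} — violation — fails.
None of the 4 dependencies hold.

0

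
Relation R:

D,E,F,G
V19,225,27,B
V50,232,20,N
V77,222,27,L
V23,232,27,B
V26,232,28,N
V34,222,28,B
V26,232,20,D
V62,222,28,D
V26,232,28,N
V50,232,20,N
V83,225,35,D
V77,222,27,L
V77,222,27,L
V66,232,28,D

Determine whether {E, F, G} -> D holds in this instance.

(E=225, F=27, G=B): 1 row → D = V19 ✓
(E=232, F=20, G=N): 2 rows → D = V50, V50 ✓
(E=222, F=27, G=L): 3 rows → D = V77, V77, V77 ✓
(E=232, F=27, G=B): 1 row → D = V23 ✓
(E=232, F=28, G=N): 2 rows → D = V26, V26 ✓
(E=222, F=28, G=B): 1 row → D = V34 ✓
(E=232, F=20, G=D): 1 row → D = V26 ✓
(E=222, F=28, G=D): 1 row → D = V62 ✓
(E=225, F=35, G=D): 1 row → D = V83 ✓
(E=232, F=28, G=D): 1 row → D = V66 ✓
Every {E, F, G} value is associated with a single D value, so {E, F, G} -> D holds.

Yes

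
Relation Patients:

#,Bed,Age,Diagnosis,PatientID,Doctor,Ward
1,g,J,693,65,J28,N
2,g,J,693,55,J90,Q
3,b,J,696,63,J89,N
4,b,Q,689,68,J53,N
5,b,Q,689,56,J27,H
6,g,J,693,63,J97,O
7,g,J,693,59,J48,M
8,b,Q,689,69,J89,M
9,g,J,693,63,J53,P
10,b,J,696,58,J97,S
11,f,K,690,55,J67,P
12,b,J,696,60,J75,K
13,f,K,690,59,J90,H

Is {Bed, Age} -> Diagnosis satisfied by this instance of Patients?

(Bed=g, Age=J): rows 1, 2, 6, 7, 9 → Diagnosis = 693, 693, 693, 693, 693 ✓
(Bed=b, Age=J): rows 3, 10, 12 → Diagnosis = 696, 696, 696 ✓
(Bed=b, Age=Q): rows 4, 5, 8 → Diagnosis = 689, 689, 689 ✓
(Bed=f, Age=K): rows 11, 13 → Diagnosis = 690, 690 ✓
Every {Bed, Age} value is associated with a single Diagnosis value, so {Bed, Age} -> Diagnosis holds.

Yes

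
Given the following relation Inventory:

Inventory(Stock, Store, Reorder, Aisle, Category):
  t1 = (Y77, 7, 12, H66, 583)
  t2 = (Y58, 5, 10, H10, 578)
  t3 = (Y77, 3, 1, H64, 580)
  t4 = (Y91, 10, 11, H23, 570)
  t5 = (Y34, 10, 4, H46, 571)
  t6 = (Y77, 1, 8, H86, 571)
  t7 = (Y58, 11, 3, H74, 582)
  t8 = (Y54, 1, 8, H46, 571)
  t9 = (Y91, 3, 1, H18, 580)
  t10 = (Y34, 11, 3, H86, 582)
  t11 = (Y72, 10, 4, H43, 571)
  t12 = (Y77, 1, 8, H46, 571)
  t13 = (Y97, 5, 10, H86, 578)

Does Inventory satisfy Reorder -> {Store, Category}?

Yes

Reorder=12: row 1 → {Store,Category} = (7, 583) ✓
Reorder=10: rows 2, 13 → {Store,Category} = (5, 578), (5, 578) ✓
Reorder=1: rows 3, 9 → {Store,Category} = (3, 580), (3, 580) ✓
Reorder=11: row 4 → {Store,Category} = (10, 570) ✓
Reorder=4: rows 5, 11 → {Store,Category} = (10, 571), (10, 571) ✓
Reorder=8: rows 6, 8, 12 → {Store,Category} = (1, 571), (1, 571), (1, 571) ✓
Reorder=3: rows 7, 10 → {Store,Category} = (11, 582), (11, 582) ✓
Every Reorder value is associated with a single {Store, Category} value, so Reorder -> {Store, Category} holds.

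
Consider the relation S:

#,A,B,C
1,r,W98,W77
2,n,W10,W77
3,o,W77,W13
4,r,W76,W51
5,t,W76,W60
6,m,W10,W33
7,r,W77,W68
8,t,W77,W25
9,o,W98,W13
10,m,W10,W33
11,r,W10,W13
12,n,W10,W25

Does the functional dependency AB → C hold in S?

(A=r, B=W98): row 1 → C = W77 ✓
(A=n, B=W10): rows 2, 12 → C takes values {W77, W25} — violation
(A=o, B=W77): row 3 → C = W13 ✓
(A=r, B=W76): row 4 → C = W51 ✓
(A=t, B=W76): row 5 → C = W60 ✓
(A=m, B=W10): rows 6, 10 → C = W33, W33 ✓
(A=r, B=W77): row 7 → C = W68 ✓
(A=t, B=W77): row 8 → C = W25 ✓
(A=o, B=W98): row 9 → C = W13 ✓
(A=r, B=W10): row 11 → C = W13 ✓
Two rows agree on AB but differ on C, so AB → C does not hold.

No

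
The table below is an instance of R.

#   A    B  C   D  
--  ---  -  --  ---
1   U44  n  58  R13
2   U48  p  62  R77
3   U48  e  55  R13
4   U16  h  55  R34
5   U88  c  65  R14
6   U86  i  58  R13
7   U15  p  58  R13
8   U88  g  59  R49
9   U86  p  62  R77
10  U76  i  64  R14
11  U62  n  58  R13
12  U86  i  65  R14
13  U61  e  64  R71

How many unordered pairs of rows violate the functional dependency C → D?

2

C=58: all 4 rows agree on D — 0 pairs.
C=62: all 2 rows agree on D — 0 pairs.
C=55: violating pairs (3,4) — 1 pair.
C=65: all 2 rows agree on D — 0 pairs.
C=64: violating pairs (10,13) — 1 pair.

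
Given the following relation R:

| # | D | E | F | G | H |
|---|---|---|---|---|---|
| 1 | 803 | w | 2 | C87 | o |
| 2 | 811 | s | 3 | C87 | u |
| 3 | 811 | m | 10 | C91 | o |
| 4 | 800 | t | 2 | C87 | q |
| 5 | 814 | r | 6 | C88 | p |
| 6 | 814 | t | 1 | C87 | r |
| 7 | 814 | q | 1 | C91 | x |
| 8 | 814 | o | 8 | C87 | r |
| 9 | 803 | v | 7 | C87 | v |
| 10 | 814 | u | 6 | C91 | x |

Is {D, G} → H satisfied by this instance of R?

No

(D=803, G=C87): rows 1, 9 → H takes values {o, v} — violation
(D=811, G=C87): row 2 → H = u ✓
(D=811, G=C91): row 3 → H = o ✓
(D=800, G=C87): row 4 → H = q ✓
(D=814, G=C88): row 5 → H = p ✓
(D=814, G=C87): rows 6, 8 → H = r, r ✓
(D=814, G=C91): rows 7, 10 → H = x, x ✓
Two rows agree on {D, G} but differ on H, so {D, G} → H does not hold.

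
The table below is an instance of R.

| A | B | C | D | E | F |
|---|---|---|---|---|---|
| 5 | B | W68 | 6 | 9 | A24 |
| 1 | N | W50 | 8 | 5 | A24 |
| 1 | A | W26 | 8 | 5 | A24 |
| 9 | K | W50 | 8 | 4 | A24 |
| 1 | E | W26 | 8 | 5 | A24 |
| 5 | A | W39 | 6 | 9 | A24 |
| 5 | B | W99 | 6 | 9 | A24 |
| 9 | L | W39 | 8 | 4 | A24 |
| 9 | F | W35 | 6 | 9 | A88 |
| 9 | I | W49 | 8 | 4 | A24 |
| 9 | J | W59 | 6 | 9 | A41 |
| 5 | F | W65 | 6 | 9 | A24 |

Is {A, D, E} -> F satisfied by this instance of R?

No

(A=5, D=6, E=9): 4 rows → F = A24, A24, A24, A24 ✓
(A=1, D=8, E=5): 3 rows → F = A24, A24, A24 ✓
(A=9, D=8, E=4): 3 rows → F = A24, A24, A24 ✓
(A=9, D=6, E=9): 2 rows → F takes values {A88, A41} — violation
Two rows agree on {A, D, E} but differ on F, so {A, D, E} -> F does not hold.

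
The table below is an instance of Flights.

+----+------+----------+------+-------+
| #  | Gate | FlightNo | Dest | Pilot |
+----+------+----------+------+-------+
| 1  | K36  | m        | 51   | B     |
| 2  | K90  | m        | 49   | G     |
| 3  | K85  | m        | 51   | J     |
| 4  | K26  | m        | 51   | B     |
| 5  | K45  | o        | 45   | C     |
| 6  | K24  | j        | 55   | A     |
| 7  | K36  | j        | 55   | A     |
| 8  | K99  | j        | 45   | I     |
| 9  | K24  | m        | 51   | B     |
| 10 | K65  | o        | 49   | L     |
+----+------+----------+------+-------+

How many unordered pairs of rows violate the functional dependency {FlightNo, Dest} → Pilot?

(FlightNo=m, Dest=51): violating pairs (1,3), (3,4), (3,9) — 3 pairs.
(FlightNo=j, Dest=55): all 2 rows agree on Pilot — 0 pairs.

3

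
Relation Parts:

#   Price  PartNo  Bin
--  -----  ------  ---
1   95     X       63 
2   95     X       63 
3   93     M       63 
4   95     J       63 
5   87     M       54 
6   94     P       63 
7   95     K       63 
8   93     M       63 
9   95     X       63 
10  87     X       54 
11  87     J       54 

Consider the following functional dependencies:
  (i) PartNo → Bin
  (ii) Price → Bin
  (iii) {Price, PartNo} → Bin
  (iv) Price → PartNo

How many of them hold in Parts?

2

(i) PartNo → Bin: PartNo=X: rows 1, 2, 9, 10 → Bin takes values {63, 54} — violation; PartNo=M: rows 3, 5, 8 → Bin takes values {63, 54} — violation; PartNo=J: rows 4, 11 → Bin takes values {63, 54} — violation — fails.
(ii) Price → Bin: every LHS value maps to a single RHS value — holds.
(iii) {Price, PartNo} → Bin: every LHS value maps to a single RHS value — holds.
(iv) Price → PartNo: Price=95: rows 1, 2, 4, 7, 9 → PartNo takes values {X, J, K} — violation; Price=87: rows 5, 10, 11 → PartNo takes values {M, X, J} — violation — fails.
2 of the 4 dependencies hold.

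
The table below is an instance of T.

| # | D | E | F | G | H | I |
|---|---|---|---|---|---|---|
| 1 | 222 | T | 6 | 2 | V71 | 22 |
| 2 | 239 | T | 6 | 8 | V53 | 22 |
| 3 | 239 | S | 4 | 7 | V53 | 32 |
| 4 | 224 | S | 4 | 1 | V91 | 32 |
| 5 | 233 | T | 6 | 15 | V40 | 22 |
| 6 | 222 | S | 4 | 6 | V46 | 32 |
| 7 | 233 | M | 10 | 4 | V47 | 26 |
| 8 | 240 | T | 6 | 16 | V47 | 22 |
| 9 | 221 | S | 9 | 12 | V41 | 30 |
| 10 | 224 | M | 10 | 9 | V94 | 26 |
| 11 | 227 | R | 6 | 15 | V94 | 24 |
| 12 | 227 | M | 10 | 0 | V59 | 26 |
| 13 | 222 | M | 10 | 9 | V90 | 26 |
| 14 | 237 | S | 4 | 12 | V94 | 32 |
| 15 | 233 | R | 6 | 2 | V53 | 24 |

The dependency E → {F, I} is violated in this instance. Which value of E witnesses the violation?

E=T: rows 1, 2, 5, 8 → {F,I} = (6, 22), (6, 22), (6, 22), (6, 22) ✓
E=S: rows 3, 4, 6, 9, 14 → {F,I} takes values {(4, 32), (9, 30)} — violation
E=M: rows 7, 10, 12, 13 → {F,I} = (10, 26), (10, 26), (10, 26), (10, 26) ✓
E=R: rows 11, 15 → {F,I} = (6, 24), (6, 24) ✓
The only E value with inconsistent RHS is E=S.

S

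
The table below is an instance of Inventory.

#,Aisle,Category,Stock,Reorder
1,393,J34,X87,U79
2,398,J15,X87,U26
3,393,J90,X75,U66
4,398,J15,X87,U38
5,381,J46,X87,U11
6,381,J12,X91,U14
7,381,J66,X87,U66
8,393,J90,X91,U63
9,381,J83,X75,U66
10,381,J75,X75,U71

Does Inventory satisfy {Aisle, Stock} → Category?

(Aisle=393, Stock=X87): row 1 → Category = J34 ✓
(Aisle=398, Stock=X87): rows 2, 4 → Category = J15, J15 ✓
(Aisle=393, Stock=X75): row 3 → Category = J90 ✓
(Aisle=381, Stock=X87): rows 5, 7 → Category takes values {J46, J66} — violation
(Aisle=381, Stock=X91): row 6 → Category = J12 ✓
(Aisle=393, Stock=X91): row 8 → Category = J90 ✓
(Aisle=381, Stock=X75): rows 9, 10 → Category takes values {J83, J75} — violation
Two rows agree on {Aisle, Stock} but differ on Category, so {Aisle, Stock} → Category does not hold.

No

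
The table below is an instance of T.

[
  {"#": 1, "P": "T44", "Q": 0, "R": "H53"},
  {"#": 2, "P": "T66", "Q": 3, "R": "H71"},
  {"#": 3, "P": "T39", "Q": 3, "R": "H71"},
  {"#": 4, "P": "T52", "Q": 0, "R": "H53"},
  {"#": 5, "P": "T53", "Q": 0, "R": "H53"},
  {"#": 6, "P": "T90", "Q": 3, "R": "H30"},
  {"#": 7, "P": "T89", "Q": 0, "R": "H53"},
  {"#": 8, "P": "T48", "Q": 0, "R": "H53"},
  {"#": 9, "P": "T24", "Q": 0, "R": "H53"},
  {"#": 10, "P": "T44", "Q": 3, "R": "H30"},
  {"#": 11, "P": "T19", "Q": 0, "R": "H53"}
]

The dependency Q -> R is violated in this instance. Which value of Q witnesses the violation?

Q=0: rows 1, 4, 5, 7, 8, 9, 11 → R = H53, H53, H53, H53, H53, H53, H53 ✓
Q=3: rows 2, 3, 6, 10 → R takes values {H71, H30} — violation
The only Q value with inconsistent R is Q=3.

3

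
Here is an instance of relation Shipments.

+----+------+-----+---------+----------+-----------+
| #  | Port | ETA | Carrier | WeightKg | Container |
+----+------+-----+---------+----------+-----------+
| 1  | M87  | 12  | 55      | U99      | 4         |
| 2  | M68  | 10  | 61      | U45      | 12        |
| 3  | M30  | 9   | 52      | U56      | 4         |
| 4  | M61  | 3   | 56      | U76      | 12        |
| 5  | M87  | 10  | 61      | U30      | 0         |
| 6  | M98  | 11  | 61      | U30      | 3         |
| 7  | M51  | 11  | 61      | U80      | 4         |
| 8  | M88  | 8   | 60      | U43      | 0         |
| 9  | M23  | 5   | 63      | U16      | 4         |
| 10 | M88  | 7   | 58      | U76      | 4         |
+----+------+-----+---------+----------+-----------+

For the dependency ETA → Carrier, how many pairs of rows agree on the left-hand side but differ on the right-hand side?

ETA=10: all 2 rows agree on Carrier — 0 pairs.
ETA=11: all 2 rows agree on Carrier — 0 pairs.

0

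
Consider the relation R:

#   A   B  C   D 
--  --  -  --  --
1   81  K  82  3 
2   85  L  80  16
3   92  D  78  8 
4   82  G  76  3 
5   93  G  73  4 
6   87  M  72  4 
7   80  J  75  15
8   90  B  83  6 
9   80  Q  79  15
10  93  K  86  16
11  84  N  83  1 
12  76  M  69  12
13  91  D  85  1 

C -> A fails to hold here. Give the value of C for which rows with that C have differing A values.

C=82: row 1 → A = 81 ✓
C=80: row 2 → A = 85 ✓
C=78: row 3 → A = 92 ✓
C=76: row 4 → A = 82 ✓
C=73: row 5 → A = 93 ✓
C=72: row 6 → A = 87 ✓
C=75: row 7 → A = 80 ✓
C=83: rows 8, 11 → A takes values {90, 84} — violation
C=79: row 9 → A = 80 ✓
C=86: row 10 → A = 93 ✓
C=69: row 12 → A = 76 ✓
C=85: row 13 → A = 91 ✓
The only C value with inconsistent A is C=83.

83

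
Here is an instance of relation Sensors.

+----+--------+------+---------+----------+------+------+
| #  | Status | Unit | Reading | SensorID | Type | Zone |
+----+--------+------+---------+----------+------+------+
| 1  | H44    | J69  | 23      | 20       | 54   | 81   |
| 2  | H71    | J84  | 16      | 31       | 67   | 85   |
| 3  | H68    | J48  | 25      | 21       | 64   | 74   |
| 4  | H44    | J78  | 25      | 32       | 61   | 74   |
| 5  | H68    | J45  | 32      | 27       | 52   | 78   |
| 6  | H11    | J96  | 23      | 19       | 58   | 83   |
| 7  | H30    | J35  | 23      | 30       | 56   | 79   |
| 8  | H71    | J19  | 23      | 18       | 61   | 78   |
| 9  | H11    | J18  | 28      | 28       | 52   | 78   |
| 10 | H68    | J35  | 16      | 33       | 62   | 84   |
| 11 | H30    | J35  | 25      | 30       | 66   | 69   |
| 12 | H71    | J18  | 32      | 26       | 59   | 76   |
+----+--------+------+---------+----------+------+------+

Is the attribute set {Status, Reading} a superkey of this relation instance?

Yes

All 12 rows have distinct {Status, Reading} values, so {Status, Reading} → (all attributes) holds and {Status, Reading} is a superkey.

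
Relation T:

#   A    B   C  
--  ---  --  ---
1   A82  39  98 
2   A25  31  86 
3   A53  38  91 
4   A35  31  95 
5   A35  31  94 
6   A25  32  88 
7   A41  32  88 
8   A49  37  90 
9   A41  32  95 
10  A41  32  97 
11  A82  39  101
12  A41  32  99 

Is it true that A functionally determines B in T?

A=A82: rows 1, 11 → B = 39, 39 ✓
A=A25: rows 2, 6 → B takes values {31, 32} — violation
A=A53: row 3 → B = 38 ✓
A=A35: rows 4, 5 → B = 31, 31 ✓
A=A41: rows 7, 9, 10, 12 → B = 32, 32, 32, 32 ✓
A=A49: row 8 → B = 37 ✓
Two rows agree on A but differ on B, so A -> B does not hold.

No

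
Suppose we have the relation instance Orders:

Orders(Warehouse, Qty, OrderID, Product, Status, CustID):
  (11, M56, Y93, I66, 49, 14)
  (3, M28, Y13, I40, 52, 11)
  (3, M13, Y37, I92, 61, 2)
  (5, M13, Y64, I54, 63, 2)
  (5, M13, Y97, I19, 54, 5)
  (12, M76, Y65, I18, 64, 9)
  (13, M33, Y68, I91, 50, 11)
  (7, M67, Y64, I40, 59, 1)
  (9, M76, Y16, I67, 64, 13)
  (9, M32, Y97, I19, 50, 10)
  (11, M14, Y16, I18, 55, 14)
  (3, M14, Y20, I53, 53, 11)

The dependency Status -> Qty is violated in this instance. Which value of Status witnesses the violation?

50

Status=49: 1 row → Qty = M56 ✓
Status=52: 1 row → Qty = M28 ✓
Status=61: 1 row → Qty = M13 ✓
Status=63: 1 row → Qty = M13 ✓
Status=54: 1 row → Qty = M13 ✓
Status=64: 2 rows → Qty = M76, M76 ✓
Status=50: 2 rows → Qty takes values {M33, M32} — violation
Status=59: 1 row → Qty = M67 ✓
Status=55: 1 row → Qty = M14 ✓
Status=53: 1 row → Qty = M14 ✓
The only Status value with inconsistent Qty is Status=50.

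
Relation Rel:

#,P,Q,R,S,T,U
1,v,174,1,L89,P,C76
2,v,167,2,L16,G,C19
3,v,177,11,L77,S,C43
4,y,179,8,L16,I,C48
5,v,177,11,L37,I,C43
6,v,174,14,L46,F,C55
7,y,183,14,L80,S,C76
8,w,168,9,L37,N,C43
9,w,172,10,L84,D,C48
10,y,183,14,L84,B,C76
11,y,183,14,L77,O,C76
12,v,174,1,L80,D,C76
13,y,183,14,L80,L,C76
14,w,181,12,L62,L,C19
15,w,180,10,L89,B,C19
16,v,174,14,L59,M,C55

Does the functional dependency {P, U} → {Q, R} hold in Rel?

No

(P=v, U=C76): rows 1, 12 → {Q,R} = (174, 1), (174, 1) ✓
(P=v, U=C19): row 2 → {Q,R} = (167, 2) ✓
(P=v, U=C43): rows 3, 5 → {Q,R} = (177, 11), (177, 11) ✓
(P=y, U=C48): row 4 → {Q,R} = (179, 8) ✓
(P=v, U=C55): rows 6, 16 → {Q,R} = (174, 14), (174, 14) ✓
(P=y, U=C76): rows 7, 10, 11, 13 → {Q,R} = (183, 14), (183, 14), (183, 14), (183, 14) ✓
(P=w, U=C43): row 8 → {Q,R} = (168, 9) ✓
(P=w, U=C48): row 9 → {Q,R} = (172, 10) ✓
(P=w, U=C19): rows 14, 15 → {Q,R} takes values {(181, 12), (180, 10)} — violation
Two rows agree on {P, U} but differ on {Q, R}, so {P, U} → {Q, R} does not hold.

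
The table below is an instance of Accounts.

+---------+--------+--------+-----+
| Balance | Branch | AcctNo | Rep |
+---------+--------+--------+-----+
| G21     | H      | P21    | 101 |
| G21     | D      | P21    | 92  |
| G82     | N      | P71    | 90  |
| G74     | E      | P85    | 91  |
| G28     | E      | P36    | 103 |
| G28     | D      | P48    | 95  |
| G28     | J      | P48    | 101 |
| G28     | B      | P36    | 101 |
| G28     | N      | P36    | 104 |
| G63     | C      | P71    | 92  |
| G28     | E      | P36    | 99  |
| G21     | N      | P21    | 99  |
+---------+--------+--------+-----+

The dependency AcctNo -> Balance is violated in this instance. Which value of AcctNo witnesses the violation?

P71

AcctNo=P21: 3 rows → Balance = G21, G21, G21 ✓
AcctNo=P71: 2 rows → Balance takes values {G82, G63} — violation
AcctNo=P85: 1 row → Balance = G74 ✓
AcctNo=P36: 4 rows → Balance = G28, G28, G28, G28 ✓
AcctNo=P48: 2 rows → Balance = G28, G28 ✓
The only AcctNo value with inconsistent Balance is AcctNo=P71.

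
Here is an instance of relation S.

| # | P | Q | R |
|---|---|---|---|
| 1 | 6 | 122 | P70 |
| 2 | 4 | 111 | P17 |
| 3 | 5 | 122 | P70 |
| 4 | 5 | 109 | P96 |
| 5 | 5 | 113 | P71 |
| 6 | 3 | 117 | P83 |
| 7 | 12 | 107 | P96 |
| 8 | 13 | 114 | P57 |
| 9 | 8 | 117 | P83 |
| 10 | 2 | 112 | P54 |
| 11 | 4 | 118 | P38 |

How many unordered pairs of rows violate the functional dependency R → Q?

1

R=P70: all 2 rows agree on Q — 0 pairs.
R=P96: violating pairs (4,7) — 1 pair.
R=P83: all 2 rows agree on Q — 0 pairs.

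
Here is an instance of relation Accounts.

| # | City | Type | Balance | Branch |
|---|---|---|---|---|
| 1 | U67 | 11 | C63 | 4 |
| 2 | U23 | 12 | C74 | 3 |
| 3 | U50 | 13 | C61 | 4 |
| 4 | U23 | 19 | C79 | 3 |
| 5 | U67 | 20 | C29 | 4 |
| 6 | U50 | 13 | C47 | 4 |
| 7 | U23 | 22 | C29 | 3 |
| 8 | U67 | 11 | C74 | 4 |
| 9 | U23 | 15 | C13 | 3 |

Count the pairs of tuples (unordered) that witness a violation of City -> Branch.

City=U67: all 3 rows agree on Branch — 0 pairs.
City=U23: all 4 rows agree on Branch — 0 pairs.
City=U50: all 2 rows agree on Branch — 0 pairs.

0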